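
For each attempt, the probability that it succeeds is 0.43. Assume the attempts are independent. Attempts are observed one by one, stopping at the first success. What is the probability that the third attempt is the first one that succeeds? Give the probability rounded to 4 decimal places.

Geometric (trials to first success), p = 0.43.
P(Y = 3) = (1−p)^2 · p = 0.3249 · 0.43 = 0.139707

0.1397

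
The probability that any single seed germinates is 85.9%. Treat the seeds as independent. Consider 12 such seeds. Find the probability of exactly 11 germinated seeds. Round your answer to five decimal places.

0.31793

X ~ Binomial(n=12, p=0.859).
P(X=11) = C(12,11) · p^11 · (1−p)^1
= 12 · 0.1879 · 0.141 = 0.3179254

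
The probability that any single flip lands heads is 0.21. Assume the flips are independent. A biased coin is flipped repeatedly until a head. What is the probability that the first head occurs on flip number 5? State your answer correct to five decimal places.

Geometric (trials to first success), p = 0.21.
P(Y = 5) = (1−p)^4 · p = 0.3895 · 0.21 = 0.0817952

0.08180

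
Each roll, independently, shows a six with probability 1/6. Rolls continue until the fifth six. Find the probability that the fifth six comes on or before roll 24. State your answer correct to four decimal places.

Finishing within 24 rolls ⇔ at least 5 successes in the first 24. With X ~ Binomial(24, 0.166667), P(Y ≤ 24) = 1 − P(X ≤ 4).
  k=0: C(24,0)·0.166667^0·0.833333^24 = 0.012579
  k=1: C(24,1)·0.166667^1·0.833333^23 = 0.060380
  k=2: C(24,2)·0.166667^2·0.833333^22 = 0.138873
  k=3: C(24,3)·0.166667^3·0.833333^21 = 0.203681
  k=4: C(24,4)·0.166667^4·0.833333^20 = 0.213865
1 − 0.629378 = 0.370622

0.3706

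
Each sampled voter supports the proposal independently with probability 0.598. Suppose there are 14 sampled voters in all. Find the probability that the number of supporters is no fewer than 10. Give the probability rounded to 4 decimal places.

0.2741

X ~ Binomial(14, 0.598); P(X ≥ 10) = Σ C(14,k) p^k (1−p)^(14−k) over k:
  k=10: C(14,10)·0.598^10·0.402^4 = 0.152880
  k=11: C(14,11)·0.598^11·0.402^3 = 0.082698
  k=12: C(14,12)·0.598^12·0.402^2 = 0.030754
  k=13: C(14,13)·0.598^13·0.402^1 = 0.007038
  k=14: C(14,14)·0.598^14·0.402^0 = 0.000748
Total = 0.274118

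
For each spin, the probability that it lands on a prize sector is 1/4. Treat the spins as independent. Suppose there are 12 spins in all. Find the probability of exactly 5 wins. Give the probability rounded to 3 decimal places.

X ~ Binomial(n=12, p=0.25).
P(X=5) = C(12,5) · p^5 · (1−p)^7
= 792 · 0.00097656 · 0.13348 = 0.10324

0.103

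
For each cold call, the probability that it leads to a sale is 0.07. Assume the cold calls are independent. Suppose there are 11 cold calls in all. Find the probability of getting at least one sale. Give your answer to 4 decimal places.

0.5499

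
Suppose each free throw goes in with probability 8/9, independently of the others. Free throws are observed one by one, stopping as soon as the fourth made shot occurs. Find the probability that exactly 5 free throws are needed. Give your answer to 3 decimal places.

0.277

Y = trial on which the fourth success occurs; negative binomial, r=4, p=0.888889.
P(Y=5) = C(4,3) · p^4 · (1−p)^1
= 4 · 0.6243 · 0.11111 = 0.27746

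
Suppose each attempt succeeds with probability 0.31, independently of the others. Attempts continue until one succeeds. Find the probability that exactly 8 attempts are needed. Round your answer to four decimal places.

0.0231

Geometric (trials to first success), p = 0.31.
P(Y = 8) = (1−p)^7 · p = 0.074464 · 0.31 = 0.023084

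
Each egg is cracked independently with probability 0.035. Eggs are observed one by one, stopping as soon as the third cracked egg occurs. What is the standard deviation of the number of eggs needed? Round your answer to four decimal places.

48.6134

Y = total eggs until the third success; negative binomial with r=3, p=0.035.
SD(Y) = √[r(1−p)/p²] = √(2363.265306) = 48.613427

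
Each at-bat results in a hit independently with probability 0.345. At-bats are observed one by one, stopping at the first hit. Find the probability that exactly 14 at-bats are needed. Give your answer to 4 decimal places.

0.0014

Geometric (trials to first success), p = 0.345.
P(Y = 14) = (1−p)^13 · p = 0.0040845 · 0.345 = 0.001409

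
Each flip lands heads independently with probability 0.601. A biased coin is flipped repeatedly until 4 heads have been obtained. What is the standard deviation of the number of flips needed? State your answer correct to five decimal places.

Y = total flips until the fourth success; negative binomial with r=4, p=0.601.
SD(Y) = √[r(1−p)/p²] = √(4.4185924) = 2.1020448

2.10204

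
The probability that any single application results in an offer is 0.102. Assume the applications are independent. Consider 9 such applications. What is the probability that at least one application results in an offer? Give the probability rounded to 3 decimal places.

0.620

P(at least one) = 1 − P(none) = 1 − (1 − 0.102)^9
= 1 − 0.37974 = 0.62026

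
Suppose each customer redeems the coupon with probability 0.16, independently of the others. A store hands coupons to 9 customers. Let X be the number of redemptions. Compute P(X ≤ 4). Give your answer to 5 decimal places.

X ~ Binomial(9, 0.16); P(X ≤ 4) = Σ C(9,k) p^k (1−p)^(9−k) over k:
  k=0: C(9,0)·0.16^0·0.84^9 = 0.2082157
  k=1: C(9,1)·0.16^1·0.84^8 = 0.3569413
  k=2: C(9,2)·0.16^2·0.84^7 = 0.2719553
  k=3: C(9,3)·0.16^3·0.84^6 = 0.1208690
  k=4: C(9,4)·0.16^4·0.84^5 = 0.0345340
Total = 0.9925153

0.99252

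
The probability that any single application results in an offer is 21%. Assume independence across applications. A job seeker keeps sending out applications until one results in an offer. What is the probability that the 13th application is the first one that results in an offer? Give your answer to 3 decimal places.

0.012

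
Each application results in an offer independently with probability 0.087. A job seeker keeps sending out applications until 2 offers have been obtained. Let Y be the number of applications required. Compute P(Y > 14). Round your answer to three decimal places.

0.653

Needing more than 14 applications ⇔ fewer than 2 successes in the first 14. With X ~ Binomial(14, 0.087), P(Y > 14) = P(X ≤ 1).
  k=0: C(14,0)·0.087^0·0.913^14 = 0.27963
  k=1: C(14,1)·0.087^1·0.913^13 = 0.37305
P(X ≤ 1) = 0.65268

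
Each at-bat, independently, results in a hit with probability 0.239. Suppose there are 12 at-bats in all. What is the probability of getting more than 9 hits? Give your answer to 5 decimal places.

X ~ Binomial(12, 0.239); P(X ≥ 10) = Σ C(12,k) p^k (1−p)^(12−k) over k:
  k=10: C(12,10)·0.239^10·0.761^2 = 0.0000232
  k=11: C(12,11)·0.239^11·0.761^1 = 0.0000013
  k=12: C(12,12)·0.239^12·0.761^0 = 0.0000000
Total = 0.0000246

0.00002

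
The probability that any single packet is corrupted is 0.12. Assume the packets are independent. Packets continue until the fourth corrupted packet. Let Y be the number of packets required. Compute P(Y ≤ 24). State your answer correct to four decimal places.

Finishing within 24 packets ⇔ at least 4 successes in the first 24. With X ~ Binomial(24, 0.12), P(Y ≤ 24) = 1 − P(X ≤ 3).
  k=0: C(24,0)·0.12^0·0.88^24 = 0.046514
  k=1: C(24,1)·0.12^1·0.88^23 = 0.152228
  k=2: C(24,2)·0.12^2·0.88^22 = 0.238721
  k=3: C(24,3)·0.12^3·0.88^21 = 0.238721
1 − 0.676184 = 0.323816

0.3238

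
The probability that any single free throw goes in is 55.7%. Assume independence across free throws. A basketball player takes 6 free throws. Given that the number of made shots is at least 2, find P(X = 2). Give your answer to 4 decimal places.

X ~ Binomial(6, 0.557). Want P(X=2 | X≥2) = P(X=2) / P(X≥2).
P(X=2) = C(6,2)·0.557^2·0.443^4 = 0.179232
P(X≥2) = 1 − 0.007558 − 0.057020 = 0.935422
Ratio = 0.179232 / 0.935422 = 0.191606

0.1916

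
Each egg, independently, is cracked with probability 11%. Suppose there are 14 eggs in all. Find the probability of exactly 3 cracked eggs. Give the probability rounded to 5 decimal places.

X ~ Binomial(n=14, p=0.11).
P(X=3) = C(14,3) · p^3 · (1−p)^11
= 364 · 0.001331 · 0.27752 = 0.1344527

0.13445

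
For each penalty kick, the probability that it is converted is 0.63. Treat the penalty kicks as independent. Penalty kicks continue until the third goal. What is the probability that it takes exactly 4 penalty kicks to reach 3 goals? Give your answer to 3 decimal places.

Y = trial on which the third success occurs; negative binomial, r=3, p=0.63.
P(Y=4) = C(3,2) · p^3 · (1−p)^1
= 3 · 0.25005 · 0.37 = 0.27755

0.278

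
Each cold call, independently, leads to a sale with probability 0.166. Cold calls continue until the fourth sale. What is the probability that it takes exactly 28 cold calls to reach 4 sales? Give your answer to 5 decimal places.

Y = trial on which the fourth success occurs; negative binomial, r=4, p=0.166.
P(Y=28) = C(27,3) · p^4 · (1−p)^24
= 2925 · 0.00075933 · 0.012823 = 0.0284802

0.02848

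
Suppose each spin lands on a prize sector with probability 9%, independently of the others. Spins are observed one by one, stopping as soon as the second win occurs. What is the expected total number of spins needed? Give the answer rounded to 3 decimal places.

Y = total spins until the second success; negative binomial with r=2, p=0.09.
E[Y] = r / p = 2 / 0.09 = 22.22222

22.222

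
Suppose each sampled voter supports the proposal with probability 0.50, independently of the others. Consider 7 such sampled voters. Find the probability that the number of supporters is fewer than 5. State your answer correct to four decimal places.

X ~ Binomial(7, 0.50); P(X ≤ 4) = Σ C(7,k) p^k (1−p)^(7−k) over k:
  k=0: C(7,0)·0.50^0·0.50^7 = 0.007812
  k=1: C(7,1)·0.50^1·0.50^6 = 0.054688
  k=2: C(7,2)·0.50^2·0.50^5 = 0.164062
  k=3: C(7,3)·0.50^3·0.50^4 = 0.273438
  k=4: C(7,4)·0.50^4·0.50^3 = 0.273438
Total = 0.773438

0.7734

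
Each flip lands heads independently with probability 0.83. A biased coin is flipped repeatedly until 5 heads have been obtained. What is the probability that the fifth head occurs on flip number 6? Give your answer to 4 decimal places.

0.3348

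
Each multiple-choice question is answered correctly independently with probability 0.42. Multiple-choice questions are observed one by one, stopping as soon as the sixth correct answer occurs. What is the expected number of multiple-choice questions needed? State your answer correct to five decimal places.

14.28571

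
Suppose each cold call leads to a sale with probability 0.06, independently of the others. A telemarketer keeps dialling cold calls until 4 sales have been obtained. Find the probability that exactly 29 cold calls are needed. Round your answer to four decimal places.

0.0090

Y = trial on which the fourth success occurs; negative binomial, r=4, p=0.06.
P(Y=29) = C(28,3) · p^4 · (1−p)^25
= 3276 · 1.296e-05 · 0.21291 = 0.009040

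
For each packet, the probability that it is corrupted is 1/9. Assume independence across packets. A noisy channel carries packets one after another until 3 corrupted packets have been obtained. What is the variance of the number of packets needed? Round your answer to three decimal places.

216.000

Y = total packets until the third success; negative binomial with r=3, p=0.111111.
Var(Y) = r(1−p)/p² = 3·0.888889 / 0.111111² = 216.00000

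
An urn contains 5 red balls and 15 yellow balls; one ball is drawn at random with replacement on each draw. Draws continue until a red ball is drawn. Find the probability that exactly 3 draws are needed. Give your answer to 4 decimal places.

0.1406

Geometric (trials to first success), p = 0.25.
P(Y = 3) = (1−p)^2 · p = 0.5625 · 0.25 = 0.140625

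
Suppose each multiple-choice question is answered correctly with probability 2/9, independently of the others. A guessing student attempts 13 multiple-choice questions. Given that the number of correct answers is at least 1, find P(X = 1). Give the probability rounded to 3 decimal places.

0.147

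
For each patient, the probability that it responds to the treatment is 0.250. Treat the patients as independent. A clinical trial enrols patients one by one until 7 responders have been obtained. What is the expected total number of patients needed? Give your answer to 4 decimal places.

28.0000

Y = total patients until the seventh success; negative binomial with r=7, p=0.25.
E[Y] = r / p = 7 / 0.25 = 28.000000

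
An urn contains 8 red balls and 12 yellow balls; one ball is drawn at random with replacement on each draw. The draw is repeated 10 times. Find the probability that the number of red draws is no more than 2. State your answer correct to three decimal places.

X ~ Binomial(10, 0.40); P(X ≤ 2) = Σ C(10,k) p^k (1−p)^(10−k) over k:
  k=0: C(10,0)·0.40^0·0.60^10 = 0.00605
  k=1: C(10,1)·0.40^1·0.60^9 = 0.04031
  k=2: C(10,2)·0.40^2·0.60^8 = 0.12093
Total = 0.16729

0.167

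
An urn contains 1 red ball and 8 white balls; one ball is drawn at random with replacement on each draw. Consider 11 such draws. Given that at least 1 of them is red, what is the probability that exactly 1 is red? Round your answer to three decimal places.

X ~ Binomial(11, 0.111111). Want P(X=1 | X≥1) = P(X=1) / P(X≥1).
P(X=1) = C(11,1)·0.111111^1·0.888889^10 = 0.37638
P(X≥1) = 1 − 0.27373 = 0.72627
Ratio = 0.37638 / 0.72627 = 0.51824

0.518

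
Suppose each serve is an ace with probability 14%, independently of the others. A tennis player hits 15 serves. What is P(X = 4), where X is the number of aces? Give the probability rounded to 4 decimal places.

X ~ Binomial(n=15, p=0.14).
P(X=4) = C(15,4) · p^4 · (1−p)^11
= 1365 · 0.00038416 · 0.19032 = 0.099799

0.0998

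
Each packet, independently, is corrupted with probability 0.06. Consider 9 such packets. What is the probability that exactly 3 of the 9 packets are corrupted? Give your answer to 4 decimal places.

0.0125

X ~ Binomial(n=9, p=0.06).
P(X=3) = C(9,3) · p^3 · (1−p)^6
= 84 · 0.000216 · 0.68987 = 0.012517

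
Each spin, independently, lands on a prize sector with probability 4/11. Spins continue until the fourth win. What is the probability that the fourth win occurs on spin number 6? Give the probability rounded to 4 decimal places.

Y = trial on which the fourth success occurs; negative binomial, r=4, p=0.363636.
P(Y=6) = C(5,3) · p^4 · (1−p)^2
= 10 · 0.017485 · 0.40496 = 0.070808

0.0708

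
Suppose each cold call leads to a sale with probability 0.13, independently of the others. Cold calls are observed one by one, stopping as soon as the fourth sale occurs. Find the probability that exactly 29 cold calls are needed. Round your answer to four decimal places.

Y = trial on which the fourth success occurs; negative binomial, r=4, p=0.13.
P(Y=29) = C(28,3) · p^4 · (1−p)^25
= 3276 · 0.00028561 · 0.03076 = 0.028781

0.0288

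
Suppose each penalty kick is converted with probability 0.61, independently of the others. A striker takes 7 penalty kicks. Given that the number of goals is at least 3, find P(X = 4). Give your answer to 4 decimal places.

0.3148

X ~ Binomial(7, 0.61). Want P(X=4 | X≥3) = P(X=4) / P(X≥3).
P(X=4) = C(7,4)·0.61^4·0.39^3 = 0.287463
P(X≥3) = 1 − 0.001372 − 0.015025 − 0.070502 = 0.913101
Ratio = 0.287463 / 0.913101 = 0.314820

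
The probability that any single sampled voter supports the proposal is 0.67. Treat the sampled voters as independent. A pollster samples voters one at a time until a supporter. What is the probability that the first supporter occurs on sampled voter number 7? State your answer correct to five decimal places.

Geometric (trials to first success), p = 0.67.
P(Y = 7) = (1−p)^6 · p = 0.0012915 · 0.67 = 0.0008653

0.00087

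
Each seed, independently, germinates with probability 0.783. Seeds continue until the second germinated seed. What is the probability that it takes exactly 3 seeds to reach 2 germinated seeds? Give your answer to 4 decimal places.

0.2661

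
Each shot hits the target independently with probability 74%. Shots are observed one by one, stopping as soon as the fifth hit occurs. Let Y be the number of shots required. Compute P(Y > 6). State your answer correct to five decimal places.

0.48963

Needing more than 6 shots ⇔ fewer than 5 successes in the first 6. With X ~ Binomial(6, 0.74), P(Y > 6) = P(X ≤ 4).
  k=0: C(6,0)·0.74^0·0.26^6 = 0.0003089
  k=1: C(6,1)·0.74^1·0.26^5 = 0.0052753
  k=2: C(6,2)·0.74^2·0.26^4 = 0.0375360
  k=3: C(6,3)·0.74^3·0.26^3 = 0.1424443
  k=4: C(6,4)·0.74^4·0.26^2 = 0.3040639
P(X ≤ 4) = 0.4896285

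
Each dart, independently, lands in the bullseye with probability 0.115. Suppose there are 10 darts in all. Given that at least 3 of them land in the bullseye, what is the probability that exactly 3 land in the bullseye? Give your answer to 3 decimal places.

0.789

X ~ Binomial(10, 0.115). Want P(X=3 | X≥3) = P(X=3) / P(X≥3).
P(X=3) = C(10,3)·0.115^3·0.885^7 = 0.07760
P(X≥3) = 1 − 0.29474 − 0.38299 − 0.22395 = 0.09832
Ratio = 0.07760 / 0.09832 = 0.78927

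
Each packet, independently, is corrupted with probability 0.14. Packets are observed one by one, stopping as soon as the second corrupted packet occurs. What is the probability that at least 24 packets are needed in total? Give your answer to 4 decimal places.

Needing more than 23 packets ⇔ fewer than 2 successes in the first 23. With X ~ Binomial(23, 0.14), P(Y > 23) = P(X ≤ 1).
  k=0: C(23,0)·0.14^0·0.86^23 = 0.031150
  k=1: C(23,1)·0.14^1·0.86^22 = 0.116633
P(X ≤ 1) = 0.147784

0.1478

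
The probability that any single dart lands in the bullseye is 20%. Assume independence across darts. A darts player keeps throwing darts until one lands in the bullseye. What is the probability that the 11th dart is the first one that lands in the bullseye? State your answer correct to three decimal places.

0.021

Geometric (trials to first success), p = 0.20.
P(Y = 11) = (1−p)^10 · p = 0.10737 · 0.20 = 0.02147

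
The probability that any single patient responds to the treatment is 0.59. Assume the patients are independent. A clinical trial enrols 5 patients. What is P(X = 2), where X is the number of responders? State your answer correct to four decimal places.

0.2399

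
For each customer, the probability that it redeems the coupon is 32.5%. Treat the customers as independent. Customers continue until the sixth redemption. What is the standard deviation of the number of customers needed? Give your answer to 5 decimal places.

6.19219

Y = total customers until the sixth success; negative binomial with r=6, p=0.325.
SD(Y) = √[r(1−p)/p²] = √(38.3431953) = 6.1921882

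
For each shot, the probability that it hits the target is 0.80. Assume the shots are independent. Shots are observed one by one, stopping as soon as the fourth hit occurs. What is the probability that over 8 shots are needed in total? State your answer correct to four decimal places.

Needing more than 8 shots ⇔ fewer than 4 successes in the first 8. With X ~ Binomial(8, 0.80), P(Y > 8) = P(X ≤ 3).
  k=0: C(8,0)·0.80^0·0.20^8 = 0.000003
  k=1: C(8,1)·0.80^1·0.20^7 = 0.000082
  k=2: C(8,2)·0.80^2·0.20^6 = 0.001147
  k=3: C(8,3)·0.80^3·0.20^5 = 0.009175
P(X ≤ 3) = 0.010406

0.0104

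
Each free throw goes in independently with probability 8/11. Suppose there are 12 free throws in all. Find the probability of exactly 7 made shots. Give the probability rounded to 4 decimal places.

0.1286

X ~ Binomial(n=12, p=0.727273).
P(X=7) = C(12,7) · p^7 · (1−p)^5
= 792 · 0.10762 · 0.0015088 = 0.128602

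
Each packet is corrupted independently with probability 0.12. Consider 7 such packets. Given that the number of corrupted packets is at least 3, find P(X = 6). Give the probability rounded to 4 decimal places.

0.0004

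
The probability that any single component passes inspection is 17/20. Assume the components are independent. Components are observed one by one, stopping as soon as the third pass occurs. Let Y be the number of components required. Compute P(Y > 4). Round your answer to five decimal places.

0.10952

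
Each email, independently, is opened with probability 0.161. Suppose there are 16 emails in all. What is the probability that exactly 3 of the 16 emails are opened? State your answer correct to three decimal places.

0.239

X ~ Binomial(n=16, p=0.161).
P(X=3) = C(16,3) · p^3 · (1−p)^13
= 560 · 0.0041733 · 0.10207 = 0.23855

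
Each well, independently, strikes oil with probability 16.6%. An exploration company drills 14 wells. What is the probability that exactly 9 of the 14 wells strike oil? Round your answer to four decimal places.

X ~ Binomial(n=14, p=0.166).
P(X=9) = C(14,9) · p^9 · (1−p)^5
= 2002 · 9.5713e-08 · 0.40349 = 0.000077

0.0001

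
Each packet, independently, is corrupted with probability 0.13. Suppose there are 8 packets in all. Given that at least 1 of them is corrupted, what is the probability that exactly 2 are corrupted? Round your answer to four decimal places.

0.3054

X ~ Binomial(8, 0.13). Want P(X=2 | X≥1) = P(X=2) / P(X≥1).
P(X=2) = C(8,2)·0.13^2·0.87^6 = 0.205192
P(X≥1) = 1 − 0.328212 = 0.671788
Ratio = 0.205192 / 0.671788 = 0.305441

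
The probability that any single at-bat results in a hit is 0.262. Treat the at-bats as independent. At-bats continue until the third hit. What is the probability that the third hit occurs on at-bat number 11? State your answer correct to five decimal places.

Y = trial on which the third success occurs; negative binomial, r=3, p=0.262.
P(Y=11) = C(10,2) · p^3 · (1−p)^8
= 45 · 0.017985 · 0.087994 = 0.0712143

0.07121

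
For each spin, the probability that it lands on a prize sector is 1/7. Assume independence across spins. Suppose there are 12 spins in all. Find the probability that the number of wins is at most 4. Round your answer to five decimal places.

0.98037

X ~ Binomial(12, 0.142857); P(X ≤ 4) = Σ C(12,k) p^k (1−p)^(12−k) over k:
  k=0: C(12,0)·0.142857^0·0.857143^12 = 0.1572673
  k=1: C(12,1)·0.142857^1·0.857143^11 = 0.3145347
  k=2: C(12,2)·0.142857^2·0.857143^10 = 0.2883234
  k=3: C(12,3)·0.142857^3·0.857143^9 = 0.1601797
  k=4: C(12,4)·0.142857^4·0.857143^8 = 0.0600674
Total = 0.9803725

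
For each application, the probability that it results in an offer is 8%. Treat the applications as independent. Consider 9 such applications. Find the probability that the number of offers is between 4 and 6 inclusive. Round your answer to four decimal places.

0.0037

X ~ Binomial(9, 0.08); P(4 ≤ X ≤ 6) = Σ C(9,k) p^k (1−p)^(9−k) over k:
  k=4: C(9,4)·0.08^4·0.92^5 = 0.003401
  k=5: C(9,5)·0.08^5·0.92^4 = 0.000296
  k=6: C(9,6)·0.08^6·0.92^3 = 0.000017
Total = 0.003714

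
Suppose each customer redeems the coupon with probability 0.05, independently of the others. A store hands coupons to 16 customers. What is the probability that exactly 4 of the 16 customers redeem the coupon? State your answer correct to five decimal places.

X ~ Binomial(n=16, p=0.05).
P(X=4) = C(16,4) · p^4 · (1−p)^12
= 1820 · 6.25e-06 · 0.54036 = 0.0061466

0.00615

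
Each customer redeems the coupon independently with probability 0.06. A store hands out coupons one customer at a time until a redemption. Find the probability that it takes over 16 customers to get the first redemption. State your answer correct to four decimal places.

0.3716

Y = number of customers to the first success; geometric, p = 0.06.
P(Y > 16) = P(first 16 all fail) = (1−p)^16 = 0.371574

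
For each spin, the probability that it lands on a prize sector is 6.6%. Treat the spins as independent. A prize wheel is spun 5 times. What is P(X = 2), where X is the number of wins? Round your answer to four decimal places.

X ~ Binomial(n=5, p=0.066).
P(X=2) = C(5,2) · p^2 · (1−p)^3
= 10 · 0.004356 · 0.81478 = 0.035492

0.0355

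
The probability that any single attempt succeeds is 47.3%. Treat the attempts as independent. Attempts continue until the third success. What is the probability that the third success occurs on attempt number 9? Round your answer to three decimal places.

Y = trial on which the third success occurs; negative binomial, r=3, p=0.473.
P(Y=9) = C(8,2) · p^3 · (1−p)^6
= 28 · 0.10582 · 0.021422 = 0.06348

0.063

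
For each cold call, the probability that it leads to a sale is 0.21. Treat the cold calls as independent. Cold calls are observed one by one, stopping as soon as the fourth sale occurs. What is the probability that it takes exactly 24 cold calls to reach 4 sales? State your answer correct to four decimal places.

Y = trial on which the fourth success occurs; negative binomial, r=4, p=0.21.
P(Y=24) = C(23,3) · p^4 · (1−p)^20
= 1771 · 0.0019448 · 0.0089648 = 0.030877

0.0309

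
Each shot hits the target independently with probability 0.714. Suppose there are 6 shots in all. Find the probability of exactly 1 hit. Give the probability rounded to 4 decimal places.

X ~ Binomial(n=6, p=0.714).
P(X=1) = C(6,1) · p^1 · (1−p)^5
= 6 · 0.714 · 0.0019135 = 0.008197

0.0082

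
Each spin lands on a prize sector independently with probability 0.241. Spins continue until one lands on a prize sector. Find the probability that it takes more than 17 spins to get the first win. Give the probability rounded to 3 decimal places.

Y = number of spins to the first success; geometric, p = 0.241.
P(Y > 17) = P(first 17 all fail) = (1−p)^17 = 0.00921

0.009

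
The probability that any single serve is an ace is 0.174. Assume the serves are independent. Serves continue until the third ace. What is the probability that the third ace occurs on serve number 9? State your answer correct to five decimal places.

Y = trial on which the third success occurs; negative binomial, r=3, p=0.174.
P(Y=9) = C(8,2) · p^3 · (1−p)^6
= 28 · 0.005268 · 0.3176 = 0.0468475

0.04685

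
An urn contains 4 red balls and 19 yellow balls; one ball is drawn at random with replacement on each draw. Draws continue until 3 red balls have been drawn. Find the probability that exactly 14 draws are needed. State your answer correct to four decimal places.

Y = trial on which the third success occurs; negative binomial, r=3, p=0.173913.
P(Y=14) = C(13,2) · p^3 · (1−p)^11
= 78 · 0.0052601 · 0.12226 = 0.050162

0.0502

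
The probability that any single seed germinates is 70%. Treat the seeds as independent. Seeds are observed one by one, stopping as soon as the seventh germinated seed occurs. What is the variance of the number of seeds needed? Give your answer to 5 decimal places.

4.28571

Y = total seeds until the seventh success; negative binomial with r=7, p=0.70.
Var(Y) = r(1−p)/p² = 7·0.30 / 0.70² = 4.2857143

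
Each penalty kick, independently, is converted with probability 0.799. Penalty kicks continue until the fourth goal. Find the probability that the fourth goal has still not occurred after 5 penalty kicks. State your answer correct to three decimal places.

Needing more than 5 penalty kicks ⇔ fewer than 4 successes in the first 5. With X ~ Binomial(5, 0.799), P(Y > 5) = P(X ≤ 3).
  k=0: C(5,0)·0.799^0·0.201^5 = 0.00033
  k=1: C(5,1)·0.799^1·0.201^4 = 0.00652
  k=2: C(5,2)·0.799^2·0.201^3 = 0.05184
  k=3: C(5,3)·0.799^3·0.201^2 = 0.20608
P(X ≤ 3) = 0.26477

0.265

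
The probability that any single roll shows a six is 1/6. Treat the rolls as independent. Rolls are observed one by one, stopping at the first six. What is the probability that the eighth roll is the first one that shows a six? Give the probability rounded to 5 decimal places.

0.04651

Geometric (trials to first success), p = 0.166667.
P(Y = 8) = (1−p)^7 · p = 0.27908 · 0.166667 = 0.0465136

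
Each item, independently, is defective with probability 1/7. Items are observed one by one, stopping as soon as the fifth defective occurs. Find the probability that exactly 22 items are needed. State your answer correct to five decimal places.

Y = trial on which the fifth success occurs; negative binomial, r=5, p=0.142857.
P(Y=22) = C(21,4) · p^5 · (1−p)^17
= 5985 · 5.9499e-05 · 0.072762 = 0.0259107

0.02591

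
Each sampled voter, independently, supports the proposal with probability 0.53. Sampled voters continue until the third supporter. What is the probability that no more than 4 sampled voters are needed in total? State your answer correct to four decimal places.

0.3588

Finishing within 4 sampled voters ⇔ at least 3 successes in the first 4. With X ~ Binomial(4, 0.53), P(Y ≤ 4) = 1 − P(X ≤ 2).
  k=0: C(4,0)·0.53^0·0.47^4 = 0.048797
  k=1: C(4,1)·0.53^1·0.47^3 = 0.220105
  k=2: C(4,2)·0.53^2·0.47^2 = 0.372305
1 − 0.641206 = 0.358794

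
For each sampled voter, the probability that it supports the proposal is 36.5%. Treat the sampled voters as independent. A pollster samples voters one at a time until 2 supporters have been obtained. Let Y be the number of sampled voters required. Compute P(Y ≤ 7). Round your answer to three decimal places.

Finishing within 7 sampled voters ⇔ at least 2 successes in the first 7. With X ~ Binomial(7, 0.365), P(Y ≤ 7) = 1 − P(X ≤ 1).
  k=0: C(7,0)·0.365^0·0.635^7 = 0.04163
  k=1: C(7,1)·0.365^1·0.635^6 = 0.16751
1 − 0.20914 = 0.79086

0.791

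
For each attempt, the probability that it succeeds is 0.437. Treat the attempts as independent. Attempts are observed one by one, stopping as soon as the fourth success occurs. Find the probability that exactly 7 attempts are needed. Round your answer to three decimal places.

0.130

Y = trial on which the fourth success occurs; negative binomial, r=4, p=0.437.
P(Y=7) = C(6,3) · p^4 · (1−p)^3
= 20 · 0.036469 · 0.17845 = 0.13016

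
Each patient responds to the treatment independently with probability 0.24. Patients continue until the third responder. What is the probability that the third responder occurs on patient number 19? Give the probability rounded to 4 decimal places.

0.0262

Y = trial on which the third success occurs; negative binomial, r=3, p=0.24.
P(Y=19) = C(18,2) · p^3 · (1−p)^16
= 153 · 0.013824 · 0.012388 = 0.026202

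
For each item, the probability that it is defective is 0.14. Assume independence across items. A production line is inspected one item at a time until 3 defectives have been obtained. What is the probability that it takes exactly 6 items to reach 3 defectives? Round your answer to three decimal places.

0.017

Y = trial on which the third success occurs; negative binomial, r=3, p=0.14.
P(Y=6) = C(5,2) · p^3 · (1−p)^3
= 10 · 0.002744 · 0.63606 = 0.01745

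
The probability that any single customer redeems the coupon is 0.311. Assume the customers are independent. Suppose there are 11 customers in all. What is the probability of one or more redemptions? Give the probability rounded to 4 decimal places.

P(at least one) = 1 − P(none) = 1 − (1 − 0.311)^11
= 1 − 0.016612 = 0.983388

0.9834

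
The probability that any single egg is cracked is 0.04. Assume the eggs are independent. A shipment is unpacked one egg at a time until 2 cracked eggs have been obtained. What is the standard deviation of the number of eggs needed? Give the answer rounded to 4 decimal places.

34.6410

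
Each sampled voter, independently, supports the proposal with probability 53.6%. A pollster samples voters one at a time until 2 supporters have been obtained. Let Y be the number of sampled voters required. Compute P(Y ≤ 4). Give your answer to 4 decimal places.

0.7395

Finishing within 4 sampled voters ⇔ at least 2 successes in the first 4. With X ~ Binomial(4, 0.536), P(Y ≤ 4) = 1 − P(X ≤ 1).
  k=0: C(4,0)·0.536^0·0.464^4 = 0.046352
  k=1: C(4,1)·0.536^1·0.464^3 = 0.214180
1 − 0.260532 = 0.739468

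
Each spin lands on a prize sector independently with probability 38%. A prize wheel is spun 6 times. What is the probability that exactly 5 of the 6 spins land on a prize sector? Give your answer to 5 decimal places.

0.02948

X ~ Binomial(n=6, p=0.38).
P(X=5) = C(6,5) · p^5 · (1−p)^1
= 6 · 0.0079235 · 0.62 = 0.0294755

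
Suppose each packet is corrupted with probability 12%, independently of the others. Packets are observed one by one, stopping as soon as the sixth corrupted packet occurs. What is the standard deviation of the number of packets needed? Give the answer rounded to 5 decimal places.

19.14854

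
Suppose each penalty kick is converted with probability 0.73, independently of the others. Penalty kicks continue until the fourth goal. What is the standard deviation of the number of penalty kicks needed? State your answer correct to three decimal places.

Y = total penalty kicks until the fourth success; negative binomial with r=4, p=0.73.
SD(Y) = √[r(1−p)/p²] = √(2.02665) = 1.42360

1.424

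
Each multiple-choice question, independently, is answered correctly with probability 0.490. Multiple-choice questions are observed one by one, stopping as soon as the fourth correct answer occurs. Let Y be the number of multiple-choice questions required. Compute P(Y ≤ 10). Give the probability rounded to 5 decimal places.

0.81123

Finishing within 10 multiple-choice questions ⇔ at least 4 successes in the first 10. With X ~ Binomial(10, 0.49), P(Y ≤ 10) = 1 − P(X ≤ 3).
  k=0: C(10,0)·0.49^0·0.51^10 = 0.0011904
  k=1: C(10,1)·0.49^1·0.51^9 = 0.0114374
  k=2: C(10,2)·0.49^2·0.51^8 = 0.0494500
  k=3: C(10,3)·0.49^3·0.51^7 = 0.1266954
1 − 0.1887732 = 0.8112268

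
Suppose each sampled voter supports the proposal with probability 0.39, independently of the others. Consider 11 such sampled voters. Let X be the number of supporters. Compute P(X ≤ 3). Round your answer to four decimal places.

X ~ Binomial(11, 0.39); P(X ≤ 3) = Σ C(11,k) p^k (1−p)^(11−k) over k:
  k=0: C(11,0)·0.39^0·0.61^11 = 0.004351
  k=1: C(11,1)·0.39^1·0.61^10 = 0.030602
  k=2: C(11,2)·0.39^2·0.61^9 = 0.097827
  k=3: C(11,3)·0.39^3·0.61^8 = 0.187636
Total = 0.320417

0.3204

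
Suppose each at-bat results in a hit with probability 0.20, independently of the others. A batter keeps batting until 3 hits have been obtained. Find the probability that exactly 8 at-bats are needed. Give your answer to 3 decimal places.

Y = trial on which the third success occurs; negative binomial, r=3, p=0.20.
P(Y=8) = C(7,2) · p^3 · (1−p)^5
= 21 · 0.008 · 0.32768 = 0.05505

0.055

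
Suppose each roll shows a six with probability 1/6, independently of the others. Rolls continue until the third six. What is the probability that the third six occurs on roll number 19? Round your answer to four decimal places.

0.0383

Y = trial on which the third success occurs; negative binomial, r=3, p=0.166667.
P(Y=19) = C(18,2) · p^3 · (1−p)^16
= 153 · 0.0046296 · 0.054088 = 0.038312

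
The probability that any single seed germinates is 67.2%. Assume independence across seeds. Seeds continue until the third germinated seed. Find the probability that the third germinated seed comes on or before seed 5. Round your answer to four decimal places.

Finishing within 5 seeds ⇔ at least 3 successes in the first 5. With X ~ Binomial(5, 0.672), P(Y ≤ 5) = 1 − P(X ≤ 2).
  k=0: C(5,0)·0.672^0·0.328^5 = 0.003796
  k=1: C(5,1)·0.672^1·0.328^4 = 0.038890
  k=2: C(5,2)·0.672^2·0.328^3 = 0.159353
1 − 0.202039 = 0.797961

0.7980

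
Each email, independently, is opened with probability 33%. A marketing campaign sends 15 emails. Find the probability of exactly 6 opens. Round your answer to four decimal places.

0.1759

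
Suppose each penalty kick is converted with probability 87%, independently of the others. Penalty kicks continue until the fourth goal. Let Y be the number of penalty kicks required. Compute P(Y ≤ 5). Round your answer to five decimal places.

0.87080

Finishing within 5 penalty kicks ⇔ at least 4 successes in the first 5. With X ~ Binomial(5, 0.87), P(Y ≤ 5) = 1 − P(X ≤ 3).
  k=0: C(5,0)·0.87^0·0.13^5 = 0.0000371
  k=1: C(5,1)·0.87^1·0.13^4 = 0.0012424
  k=2: C(5,2)·0.87^2·0.13^3 = 0.0166291
  k=3: C(5,3)·0.87^3·0.13^2 = 0.1112870
1 − 0.1291956 = 0.8708044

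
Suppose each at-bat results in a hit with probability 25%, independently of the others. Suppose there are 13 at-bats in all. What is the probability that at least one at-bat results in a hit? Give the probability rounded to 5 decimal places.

P(at least one) = 1 − P(none) = 1 − (1 − 0.25)^13
= 1 − 0.0237573 = 0.9762427

0.97624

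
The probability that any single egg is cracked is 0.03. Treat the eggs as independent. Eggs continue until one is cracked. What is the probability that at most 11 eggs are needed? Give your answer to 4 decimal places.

Y = number of eggs to the first success; geometric, p = 0.03.
P(Y ≤ 11) = 1 − (1−p)^11 = 1 − 0.715301 = 0.284699

0.2847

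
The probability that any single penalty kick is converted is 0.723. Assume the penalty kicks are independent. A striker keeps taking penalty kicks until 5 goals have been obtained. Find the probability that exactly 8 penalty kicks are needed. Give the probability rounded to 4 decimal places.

Y = trial on which the fifth success occurs; negative binomial, r=5, p=0.723.
P(Y=8) = C(7,4) · p^5 · (1−p)^3
= 35 · 0.19756 · 0.021254 = 0.146960

0.1470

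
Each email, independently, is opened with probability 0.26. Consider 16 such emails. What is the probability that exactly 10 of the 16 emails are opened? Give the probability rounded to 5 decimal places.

0.00186

X ~ Binomial(n=16, p=0.26).
P(X=10) = C(16,10) · p^10 · (1−p)^6
= 8008 · 1.4117e-06 · 0.16421 = 0.0018563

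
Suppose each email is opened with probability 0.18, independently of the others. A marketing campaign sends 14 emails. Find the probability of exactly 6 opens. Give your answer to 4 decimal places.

X ~ Binomial(n=14, p=0.18).
P(X=6) = C(14,6) · p^6 · (1−p)^8
= 3003 · 3.4012e-05 · 0.20441 = 0.020879

0.0209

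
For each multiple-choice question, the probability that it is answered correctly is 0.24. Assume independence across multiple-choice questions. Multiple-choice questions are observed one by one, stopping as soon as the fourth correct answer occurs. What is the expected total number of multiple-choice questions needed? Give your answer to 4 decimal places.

Y = total multiple-choice questions until the fourth success; negative binomial with r=4, p=0.24.
E[Y] = r / p = 4 / 0.24 = 16.666667

16.6667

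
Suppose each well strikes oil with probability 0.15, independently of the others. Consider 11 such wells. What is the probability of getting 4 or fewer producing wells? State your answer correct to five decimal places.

0.98411

X ~ Binomial(11, 0.15); P(X ≤ 4) = Σ C(11,k) p^k (1−p)^(11−k) over k:
  k=0: C(11,0)·0.15^0·0.85^11 = 0.1673432
  k=1: C(11,1)·0.15^1·0.85^10 = 0.3248428
  k=2: C(11,2)·0.15^2·0.85^9 = 0.2866260
  k=3: C(11,3)·0.15^3·0.85^8 = 0.1517432
  k=4: C(11,4)·0.15^4·0.85^7 = 0.0535564
Total = 0.9841116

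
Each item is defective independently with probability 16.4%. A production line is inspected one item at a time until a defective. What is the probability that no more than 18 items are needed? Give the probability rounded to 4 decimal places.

0.9602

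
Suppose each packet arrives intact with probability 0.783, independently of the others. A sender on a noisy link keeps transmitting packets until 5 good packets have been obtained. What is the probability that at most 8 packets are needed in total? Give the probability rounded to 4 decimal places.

0.9268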